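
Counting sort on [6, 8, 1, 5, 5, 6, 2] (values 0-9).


Input: [6, 8, 1, 5, 5, 6, 2]
Counts: [0, 1, 1, 0, 0, 2, 2, 0, 1, 0]

Sorted: [1, 2, 5, 5, 6, 6, 8]


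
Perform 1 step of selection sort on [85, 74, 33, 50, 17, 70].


Initial: [85, 74, 33, 50, 17, 70]
Step 1: min=17 at 4
  Swap: [17, 74, 33, 50, 85, 70]

After 1 step: [17, 74, 33, 50, 85, 70]


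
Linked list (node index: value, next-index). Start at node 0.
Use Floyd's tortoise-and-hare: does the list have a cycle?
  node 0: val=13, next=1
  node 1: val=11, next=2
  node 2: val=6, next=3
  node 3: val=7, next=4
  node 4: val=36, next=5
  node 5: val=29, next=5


Floyd's tortoise (slow, +1) and hare (fast, +2):
  init: slow=0, fast=0
  step 1: slow=1, fast=2
  step 2: slow=2, fast=4
  step 3: slow=3, fast=5
  step 4: slow=4, fast=5
  step 5: slow=5, fast=5
  slow == fast at node 5: cycle detected

Cycle: yes


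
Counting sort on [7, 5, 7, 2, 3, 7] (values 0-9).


Input: [7, 5, 7, 2, 3, 7]
Counts: [0, 0, 1, 1, 0, 1, 0, 3, 0, 0]

Sorted: [2, 3, 5, 7, 7, 7]


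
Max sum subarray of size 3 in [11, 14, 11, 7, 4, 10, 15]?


[0:3]: 36
[1:4]: 32
[2:5]: 22
[3:6]: 21
[4:7]: 29

Max: 36 at [0:3]


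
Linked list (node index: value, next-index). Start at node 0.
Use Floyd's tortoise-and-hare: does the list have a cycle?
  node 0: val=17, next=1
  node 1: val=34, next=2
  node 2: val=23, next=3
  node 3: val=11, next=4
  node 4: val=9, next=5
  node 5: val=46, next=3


Floyd's tortoise (slow, +1) and hare (fast, +2):
  init: slow=0, fast=0
  step 1: slow=1, fast=2
  step 2: slow=2, fast=4
  step 3: slow=3, fast=3
  slow == fast at node 3: cycle detected

Cycle: yes


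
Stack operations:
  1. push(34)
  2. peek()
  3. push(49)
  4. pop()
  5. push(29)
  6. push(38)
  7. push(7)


push(34) -> [34]
peek()->34
push(49) -> [34, 49]
pop()->49, [34]
push(29) -> [34, 29]
push(38) -> [34, 29, 38]
push(7) -> [34, 29, 38, 7]

Final stack: [34, 29, 38, 7]


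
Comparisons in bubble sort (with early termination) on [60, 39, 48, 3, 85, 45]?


Algorithm: bubble sort (with early termination)
Input: [60, 39, 48, 3, 85, 45]
Sorted: [3, 39, 45, 48, 60, 85]

14


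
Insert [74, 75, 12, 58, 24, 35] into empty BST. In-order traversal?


Insert 74: root
Insert 75: R from 74
Insert 12: L from 74
Insert 58: L from 74 -> R from 12
Insert 24: L from 74 -> R from 12 -> L from 58
Insert 35: L from 74 -> R from 12 -> L from 58 -> R from 24

In-order: [12, 24, 35, 58, 74, 75]


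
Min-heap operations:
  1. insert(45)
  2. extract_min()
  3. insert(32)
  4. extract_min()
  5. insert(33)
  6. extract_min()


insert(45) -> [45]
extract_min()->45, []
insert(32) -> [32]
extract_min()->32, []
insert(33) -> [33]
extract_min()->33, []

Final heap: []


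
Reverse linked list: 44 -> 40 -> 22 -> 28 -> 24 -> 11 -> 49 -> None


Step 1: curr=44, set curr.next=prev(None) | reversed so far: 44
Step 2: curr=40, set curr.next=prev(44) | reversed so far: 40 -> 44
Step 3: curr=22, set curr.next=prev(40) | reversed so far: 22 -> 40 -> 44
Step 4: curr=28, set curr.next=prev(22) | reversed so far: 28 -> 22 -> 40 -> 44
Step 5: curr=24, set curr.next=prev(28) | reversed so far: 24 -> 28 -> 22 -> 40 -> 44
Step 6: curr=11, set curr.next=prev(24) | reversed so far: 11 -> 24 -> 28 -> 22 -> 40 -> 44
Step 7: curr=49, set curr.next=prev(11) | reversed so far: 49 -> 11 -> 24 -> 28 -> 22 -> 40 -> 44

49 -> 11 -> 24 -> 28 -> 22 -> 40 -> 44 -> None


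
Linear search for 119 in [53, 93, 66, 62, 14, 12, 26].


i=0: 53!=119
i=1: 93!=119
i=2: 66!=119
i=3: 62!=119
i=4: 14!=119
i=5: 12!=119
i=6: 26!=119

Not found, 7 comps


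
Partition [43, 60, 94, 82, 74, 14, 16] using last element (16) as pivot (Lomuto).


Pivot: 16
  14 <= 16: swap -> [14, 60, 94, 82, 74, 43, 16]
Place pivot at 1: [14, 16, 94, 82, 74, 43, 60]

Partitioned: [14, 16, 94, 82, 74, 43, 60]


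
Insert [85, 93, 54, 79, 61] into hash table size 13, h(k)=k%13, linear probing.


Insert 85: h=7 -> slot 7
Insert 93: h=2 -> slot 2
Insert 54: h=2, 1 probes -> slot 3
Insert 79: h=1 -> slot 1
Insert 61: h=9 -> slot 9

Table: [None, 79, 93, 54, None, None, None, 85, None, 61, None, None, None]


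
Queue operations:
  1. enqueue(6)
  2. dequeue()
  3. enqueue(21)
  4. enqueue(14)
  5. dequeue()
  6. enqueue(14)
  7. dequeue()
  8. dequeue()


enqueue(6) -> [6]
dequeue()->6, []
enqueue(21) -> [21]
enqueue(14) -> [21, 14]
dequeue()->21, [14]
enqueue(14) -> [14, 14]
dequeue()->14, [14]
dequeue()->14, []

Final queue: []


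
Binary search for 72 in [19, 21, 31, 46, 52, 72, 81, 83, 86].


Step 1: lo=0, hi=8, mid=4, val=52
Step 2: lo=5, hi=8, mid=6, val=81
Step 3: lo=5, hi=5, mid=5, val=72

Found at index 5


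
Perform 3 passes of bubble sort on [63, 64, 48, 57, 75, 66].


Initial: [63, 64, 48, 57, 75, 66]
Pass 1: [63, 48, 57, 64, 66, 75] (3 swaps)
Pass 2: [48, 57, 63, 64, 66, 75] (2 swaps)
Pass 3: [48, 57, 63, 64, 66, 75] (0 swaps)

After 3 passes: [48, 57, 63, 64, 66, 75]


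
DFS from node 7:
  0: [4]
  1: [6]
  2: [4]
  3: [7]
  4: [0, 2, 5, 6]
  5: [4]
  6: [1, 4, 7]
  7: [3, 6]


Visit 7, push [6, 3]
Visit 3, push []
Visit 6, push [4, 1]
Visit 1, push []
Visit 4, push [5, 2, 0]
Visit 0, push []
Visit 2, push []
Visit 5, push []

DFS order: [7, 3, 6, 1, 4, 0, 2, 5]


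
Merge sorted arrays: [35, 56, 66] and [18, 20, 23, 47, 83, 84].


Take 18 from B
Take 20 from B
Take 23 from B
Take 35 from A
Take 47 from B
Take 56 from A
Take 66 from A

Merged: [18, 20, 23, 35, 47, 56, 66, 83, 84]


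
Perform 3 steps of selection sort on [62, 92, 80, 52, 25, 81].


Initial: [62, 92, 80, 52, 25, 81]
Step 1: min=25 at 4
  Swap: [25, 92, 80, 52, 62, 81]
Step 2: min=52 at 3
  Swap: [25, 52, 80, 92, 62, 81]
Step 3: min=62 at 4
  Swap: [25, 52, 62, 92, 80, 81]

After 3 steps: [25, 52, 62, 92, 80, 81]


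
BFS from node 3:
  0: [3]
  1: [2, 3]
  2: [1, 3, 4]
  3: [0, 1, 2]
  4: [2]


Visit 3, enqueue [0, 1, 2]
Visit 0, enqueue []
Visit 1, enqueue []
Visit 2, enqueue [4]
Visit 4, enqueue []

BFS order: [3, 0, 1, 2, 4]


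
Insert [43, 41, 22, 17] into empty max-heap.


Insert 43: [43]
Insert 41: [43, 41]
Insert 22: [43, 41, 22]
Insert 17: [43, 41, 22, 17]

Final heap: [43, 41, 22, 17]


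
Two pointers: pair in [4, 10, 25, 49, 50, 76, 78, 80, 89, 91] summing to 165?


lo=0(4)+hi=9(91)=95
lo=1(10)+hi=9(91)=101
lo=2(25)+hi=9(91)=116
lo=3(49)+hi=9(91)=140
lo=4(50)+hi=9(91)=141
lo=5(76)+hi=9(91)=167
lo=5(76)+hi=8(89)=165

Yes: 76+89=165


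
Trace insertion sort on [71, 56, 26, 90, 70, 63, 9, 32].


Initial: [71, 56, 26, 90, 70, 63, 9, 32]
Insert 56: [56, 71, 26, 90, 70, 63, 9, 32]
Insert 26: [26, 56, 71, 90, 70, 63, 9, 32]
Insert 90: [26, 56, 71, 90, 70, 63, 9, 32]
Insert 70: [26, 56, 70, 71, 90, 63, 9, 32]
Insert 63: [26, 56, 63, 70, 71, 90, 9, 32]
Insert 9: [9, 26, 56, 63, 70, 71, 90, 32]
Insert 32: [9, 26, 32, 56, 63, 70, 71, 90]

Sorted: [9, 26, 32, 56, 63, 70, 71, 90]


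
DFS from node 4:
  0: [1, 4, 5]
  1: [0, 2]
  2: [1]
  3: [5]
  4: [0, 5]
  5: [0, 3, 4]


Visit 4, push [5, 0]
Visit 0, push [5, 1]
Visit 1, push [2]
Visit 2, push []
Visit 5, push [3]
Visit 3, push []

DFS order: [4, 0, 1, 2, 5, 3]


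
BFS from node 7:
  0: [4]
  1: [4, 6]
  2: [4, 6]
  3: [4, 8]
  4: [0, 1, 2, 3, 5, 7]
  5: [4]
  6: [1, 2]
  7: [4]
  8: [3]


Visit 7, enqueue [4]
Visit 4, enqueue [0, 1, 2, 3, 5]
Visit 0, enqueue []
Visit 1, enqueue [6]
Visit 2, enqueue []
Visit 3, enqueue [8]
Visit 5, enqueue []
Visit 6, enqueue []
Visit 8, enqueue []

BFS order: [7, 4, 0, 1, 2, 3, 5, 6, 8]


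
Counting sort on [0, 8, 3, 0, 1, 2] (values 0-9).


Input: [0, 8, 3, 0, 1, 2]
Counts: [2, 1, 1, 1, 0, 0, 0, 0, 1, 0]

Sorted: [0, 0, 1, 2, 3, 8]


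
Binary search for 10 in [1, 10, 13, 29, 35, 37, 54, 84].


Step 1: lo=0, hi=7, mid=3, val=29
Step 2: lo=0, hi=2, mid=1, val=10

Found at index 1


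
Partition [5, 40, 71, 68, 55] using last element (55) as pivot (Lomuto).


Pivot: 55
  5 <= 55: advance i (no swap)
  40 <= 55: advance i (no swap)
Place pivot at 2: [5, 40, 55, 68, 71]

Partitioned: [5, 40, 55, 68, 71]


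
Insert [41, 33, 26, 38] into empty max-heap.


Insert 41: [41]
Insert 33: [41, 33]
Insert 26: [41, 33, 26]
Insert 38: [41, 38, 26, 33]

Final heap: [41, 38, 26, 33]


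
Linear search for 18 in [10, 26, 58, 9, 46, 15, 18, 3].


i=0: 10!=18
i=1: 26!=18
i=2: 58!=18
i=3: 9!=18
i=4: 46!=18
i=5: 15!=18
i=6: 18==18 found!

Found at 6, 7 comps


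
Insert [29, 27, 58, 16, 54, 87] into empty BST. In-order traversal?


Insert 29: root
Insert 27: L from 29
Insert 58: R from 29
Insert 16: L from 29 -> L from 27
Insert 54: R from 29 -> L from 58
Insert 87: R from 29 -> R from 58

In-order: [16, 27, 29, 54, 58, 87]


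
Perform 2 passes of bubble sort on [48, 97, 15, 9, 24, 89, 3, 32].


Initial: [48, 97, 15, 9, 24, 89, 3, 32]
Pass 1: [48, 15, 9, 24, 89, 3, 32, 97] (6 swaps)
Pass 2: [15, 9, 24, 48, 3, 32, 89, 97] (5 swaps)

After 2 passes: [15, 9, 24, 48, 3, 32, 89, 97]


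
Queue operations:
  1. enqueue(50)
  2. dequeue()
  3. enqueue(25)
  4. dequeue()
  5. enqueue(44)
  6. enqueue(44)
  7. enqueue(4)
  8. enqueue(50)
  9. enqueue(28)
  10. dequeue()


enqueue(50) -> [50]
dequeue()->50, []
enqueue(25) -> [25]
dequeue()->25, []
enqueue(44) -> [44]
enqueue(44) -> [44, 44]
enqueue(4) -> [44, 44, 4]
enqueue(50) -> [44, 44, 4, 50]
enqueue(28) -> [44, 44, 4, 50, 28]
dequeue()->44, [44, 4, 50, 28]

Final queue: [44, 4, 50, 28]


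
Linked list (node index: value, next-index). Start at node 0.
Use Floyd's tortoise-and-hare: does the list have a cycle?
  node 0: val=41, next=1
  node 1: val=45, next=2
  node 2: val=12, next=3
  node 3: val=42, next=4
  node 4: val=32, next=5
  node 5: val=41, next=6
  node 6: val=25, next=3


Floyd's tortoise (slow, +1) and hare (fast, +2):
  init: slow=0, fast=0
  step 1: slow=1, fast=2
  step 2: slow=2, fast=4
  step 3: slow=3, fast=6
  step 4: slow=4, fast=4
  slow == fast at node 4: cycle detected

Cycle: yes


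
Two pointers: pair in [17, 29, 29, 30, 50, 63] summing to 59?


lo=0(17)+hi=5(63)=80
lo=0(17)+hi=4(50)=67
lo=0(17)+hi=3(30)=47
lo=1(29)+hi=3(30)=59

Yes: 29+30=59


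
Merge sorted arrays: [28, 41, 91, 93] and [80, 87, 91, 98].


Take 28 from A
Take 41 from A
Take 80 from B
Take 87 from B
Take 91 from A
Take 91 from B
Take 93 from A

Merged: [28, 41, 80, 87, 91, 91, 93, 98]


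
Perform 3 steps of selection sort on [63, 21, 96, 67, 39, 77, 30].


Initial: [63, 21, 96, 67, 39, 77, 30]
Step 1: min=21 at 1
  Swap: [21, 63, 96, 67, 39, 77, 30]
Step 2: min=30 at 6
  Swap: [21, 30, 96, 67, 39, 77, 63]
Step 3: min=39 at 4
  Swap: [21, 30, 39, 67, 96, 77, 63]

After 3 steps: [21, 30, 39, 67, 96, 77, 63]


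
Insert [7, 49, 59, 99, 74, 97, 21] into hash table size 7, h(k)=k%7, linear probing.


Insert 7: h=0 -> slot 0
Insert 49: h=0, 1 probes -> slot 1
Insert 59: h=3 -> slot 3
Insert 99: h=1, 1 probes -> slot 2
Insert 74: h=4 -> slot 4
Insert 97: h=6 -> slot 6
Insert 21: h=0, 5 probes -> slot 5

Table: [7, 49, 99, 59, 74, 21, 97]


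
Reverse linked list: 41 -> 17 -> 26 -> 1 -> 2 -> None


Step 1: curr=41, set curr.next=prev(None) | reversed so far: 41
Step 2: curr=17, set curr.next=prev(41) | reversed so far: 17 -> 41
Step 3: curr=26, set curr.next=prev(17) | reversed so far: 26 -> 17 -> 41
Step 4: curr=1, set curr.next=prev(26) | reversed so far: 1 -> 26 -> 17 -> 41
Step 5: curr=2, set curr.next=prev(1) | reversed so far: 2 -> 1 -> 26 -> 17 -> 41

2 -> 1 -> 26 -> 17 -> 41 -> None


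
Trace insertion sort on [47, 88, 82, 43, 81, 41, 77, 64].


Initial: [47, 88, 82, 43, 81, 41, 77, 64]
Insert 88: [47, 88, 82, 43, 81, 41, 77, 64]
Insert 82: [47, 82, 88, 43, 81, 41, 77, 64]
Insert 43: [43, 47, 82, 88, 81, 41, 77, 64]
Insert 81: [43, 47, 81, 82, 88, 41, 77, 64]
Insert 41: [41, 43, 47, 81, 82, 88, 77, 64]
Insert 77: [41, 43, 47, 77, 81, 82, 88, 64]
Insert 64: [41, 43, 47, 64, 77, 81, 82, 88]

Sorted: [41, 43, 47, 64, 77, 81, 82, 88]


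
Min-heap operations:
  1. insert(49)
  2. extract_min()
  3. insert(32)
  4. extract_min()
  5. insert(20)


insert(49) -> [49]
extract_min()->49, []
insert(32) -> [32]
extract_min()->32, []
insert(20) -> [20]

Final heap: [20]


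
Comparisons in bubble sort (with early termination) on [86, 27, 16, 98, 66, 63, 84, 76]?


Algorithm: bubble sort (with early termination)
Input: [86, 27, 16, 98, 66, 63, 84, 76]
Sorted: [16, 27, 63, 66, 76, 84, 86, 98]

22


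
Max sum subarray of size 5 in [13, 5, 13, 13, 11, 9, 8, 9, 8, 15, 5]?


[0:5]: 55
[1:6]: 51
[2:7]: 54
[3:8]: 50
[4:9]: 45
[5:10]: 49
[6:11]: 45

Max: 55 at [0:5]


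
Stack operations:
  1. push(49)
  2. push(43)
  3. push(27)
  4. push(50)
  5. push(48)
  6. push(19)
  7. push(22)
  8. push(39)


push(49) -> [49]
push(43) -> [49, 43]
push(27) -> [49, 43, 27]
push(50) -> [49, 43, 27, 50]
push(48) -> [49, 43, 27, 50, 48]
push(19) -> [49, 43, 27, 50, 48, 19]
push(22) -> [49, 43, 27, 50, 48, 19, 22]
push(39) -> [49, 43, 27, 50, 48, 19, 22, 39]

Final stack: [49, 43, 27, 50, 48, 19, 22, 39]


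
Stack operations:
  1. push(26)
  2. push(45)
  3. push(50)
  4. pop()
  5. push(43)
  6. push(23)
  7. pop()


push(26) -> [26]
push(45) -> [26, 45]
push(50) -> [26, 45, 50]
pop()->50, [26, 45]
push(43) -> [26, 45, 43]
push(23) -> [26, 45, 43, 23]
pop()->23, [26, 45, 43]

Final stack: [26, 45, 43]


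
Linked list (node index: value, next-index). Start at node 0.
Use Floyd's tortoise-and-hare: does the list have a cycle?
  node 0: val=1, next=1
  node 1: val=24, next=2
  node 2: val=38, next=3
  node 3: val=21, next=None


Floyd's tortoise (slow, +1) and hare (fast, +2):
  init: slow=0, fast=0
  step 1: slow=1, fast=2
  step 2: fast 2->3->None, no cycle

Cycle: no


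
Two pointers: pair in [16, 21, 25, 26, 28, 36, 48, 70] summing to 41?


lo=0(16)+hi=7(70)=86
lo=0(16)+hi=6(48)=64
lo=0(16)+hi=5(36)=52
lo=0(16)+hi=4(28)=44
lo=0(16)+hi=3(26)=42
lo=0(16)+hi=2(25)=41

Yes: 16+25=41


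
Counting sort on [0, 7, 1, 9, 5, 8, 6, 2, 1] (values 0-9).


Input: [0, 7, 1, 9, 5, 8, 6, 2, 1]
Counts: [1, 2, 1, 0, 0, 1, 1, 1, 1, 1]

Sorted: [0, 1, 1, 2, 5, 6, 7, 8, 9]


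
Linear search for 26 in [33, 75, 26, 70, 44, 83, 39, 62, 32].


i=0: 33!=26
i=1: 75!=26
i=2: 26==26 found!

Found at 2, 3 comps


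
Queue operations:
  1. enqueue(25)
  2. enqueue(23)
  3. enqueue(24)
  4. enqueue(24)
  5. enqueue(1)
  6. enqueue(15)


enqueue(25) -> [25]
enqueue(23) -> [25, 23]
enqueue(24) -> [25, 23, 24]
enqueue(24) -> [25, 23, 24, 24]
enqueue(1) -> [25, 23, 24, 24, 1]
enqueue(15) -> [25, 23, 24, 24, 1, 15]

Final queue: [25, 23, 24, 24, 1, 15]


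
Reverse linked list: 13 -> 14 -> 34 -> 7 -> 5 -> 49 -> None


Step 1: curr=13, set curr.next=prev(None) | reversed so far: 13
Step 2: curr=14, set curr.next=prev(13) | reversed so far: 14 -> 13
Step 3: curr=34, set curr.next=prev(14) | reversed so far: 34 -> 14 -> 13
Step 4: curr=7, set curr.next=prev(34) | reversed so far: 7 -> 34 -> 14 -> 13
Step 5: curr=5, set curr.next=prev(7) | reversed so far: 5 -> 7 -> 34 -> 14 -> 13
Step 6: curr=49, set curr.next=prev(5) | reversed so far: 49 -> 5 -> 7 -> 34 -> 14 -> 13

49 -> 5 -> 7 -> 34 -> 14 -> 13 -> None


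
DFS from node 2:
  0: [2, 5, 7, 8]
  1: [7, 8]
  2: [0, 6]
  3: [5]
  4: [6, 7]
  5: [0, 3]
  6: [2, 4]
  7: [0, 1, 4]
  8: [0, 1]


Visit 2, push [6, 0]
Visit 0, push [8, 7, 5]
Visit 5, push [3]
Visit 3, push []
Visit 7, push [4, 1]
Visit 1, push [8]
Visit 8, push []
Visit 4, push [6]
Visit 6, push []

DFS order: [2, 0, 5, 3, 7, 1, 8, 4, 6]


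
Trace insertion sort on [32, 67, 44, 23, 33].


Initial: [32, 67, 44, 23, 33]
Insert 67: [32, 67, 44, 23, 33]
Insert 44: [32, 44, 67, 23, 33]
Insert 23: [23, 32, 44, 67, 33]
Insert 33: [23, 32, 33, 44, 67]

Sorted: [23, 32, 33, 44, 67]


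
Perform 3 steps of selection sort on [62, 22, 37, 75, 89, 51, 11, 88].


Initial: [62, 22, 37, 75, 89, 51, 11, 88]
Step 1: min=11 at 6
  Swap: [11, 22, 37, 75, 89, 51, 62, 88]
Step 2: min=22 at 1
  Swap: [11, 22, 37, 75, 89, 51, 62, 88]
Step 3: min=37 at 2
  Swap: [11, 22, 37, 75, 89, 51, 62, 88]

After 3 steps: [11, 22, 37, 75, 89, 51, 62, 88]


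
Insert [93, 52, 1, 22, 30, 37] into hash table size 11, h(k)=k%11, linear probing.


Insert 93: h=5 -> slot 5
Insert 52: h=8 -> slot 8
Insert 1: h=1 -> slot 1
Insert 22: h=0 -> slot 0
Insert 30: h=8, 1 probes -> slot 9
Insert 37: h=4 -> slot 4

Table: [22, 1, None, None, 37, 93, None, None, 52, 30, None]


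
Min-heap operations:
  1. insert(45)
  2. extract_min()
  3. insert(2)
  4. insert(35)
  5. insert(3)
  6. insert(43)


insert(45) -> [45]
extract_min()->45, []
insert(2) -> [2]
insert(35) -> [2, 35]
insert(3) -> [2, 35, 3]
insert(43) -> [2, 35, 3, 43]

Final heap: [2, 35, 3, 43]


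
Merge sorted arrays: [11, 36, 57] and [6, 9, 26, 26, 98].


Take 6 from B
Take 9 from B
Take 11 from A
Take 26 from B
Take 26 from B
Take 36 from A
Take 57 from A

Merged: [6, 9, 11, 26, 26, 36, 57, 98]


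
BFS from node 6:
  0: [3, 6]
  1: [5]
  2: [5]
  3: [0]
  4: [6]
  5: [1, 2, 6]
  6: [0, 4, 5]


Visit 6, enqueue [0, 4, 5]
Visit 0, enqueue [3]
Visit 4, enqueue []
Visit 5, enqueue [1, 2]
Visit 3, enqueue []
Visit 1, enqueue []
Visit 2, enqueue []

BFS order: [6, 0, 4, 5, 3, 1, 2]


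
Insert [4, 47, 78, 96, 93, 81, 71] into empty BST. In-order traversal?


Insert 4: root
Insert 47: R from 4
Insert 78: R from 4 -> R from 47
Insert 96: R from 4 -> R from 47 -> R from 78
Insert 93: R from 4 -> R from 47 -> R from 78 -> L from 96
Insert 81: R from 4 -> R from 47 -> R from 78 -> L from 96 -> L from 93
Insert 71: R from 4 -> R from 47 -> L from 78

In-order: [4, 47, 71, 78, 81, 93, 96]


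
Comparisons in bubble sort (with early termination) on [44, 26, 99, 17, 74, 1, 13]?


Algorithm: bubble sort (with early termination)
Input: [44, 26, 99, 17, 74, 1, 13]
Sorted: [1, 13, 17, 26, 44, 74, 99]

21


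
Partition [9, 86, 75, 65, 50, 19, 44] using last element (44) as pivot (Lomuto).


Pivot: 44
  9 <= 44: advance i (no swap)
  19 <= 44: swap -> [9, 19, 75, 65, 50, 86, 44]
Place pivot at 2: [9, 19, 44, 65, 50, 86, 75]

Partitioned: [9, 19, 44, 65, 50, 86, 75]


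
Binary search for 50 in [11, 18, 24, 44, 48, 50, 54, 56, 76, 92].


Step 1: lo=0, hi=9, mid=4, val=48
Step 2: lo=5, hi=9, mid=7, val=56
Step 3: lo=5, hi=6, mid=5, val=50

Found at index 5


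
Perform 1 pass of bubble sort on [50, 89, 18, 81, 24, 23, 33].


Initial: [50, 89, 18, 81, 24, 23, 33]
Pass 1: [50, 18, 81, 24, 23, 33, 89] (5 swaps)

After 1 pass: [50, 18, 81, 24, 23, 33, 89]


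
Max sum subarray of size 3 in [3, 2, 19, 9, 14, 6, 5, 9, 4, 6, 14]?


[0:3]: 24
[1:4]: 30
[2:5]: 42
[3:6]: 29
[4:7]: 25
[5:8]: 20
[6:9]: 18
[7:10]: 19
[8:11]: 24

Max: 42 at [2:5]


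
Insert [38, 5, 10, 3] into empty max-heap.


Insert 38: [38]
Insert 5: [38, 5]
Insert 10: [38, 5, 10]
Insert 3: [38, 5, 10, 3]

Final heap: [38, 5, 10, 3]


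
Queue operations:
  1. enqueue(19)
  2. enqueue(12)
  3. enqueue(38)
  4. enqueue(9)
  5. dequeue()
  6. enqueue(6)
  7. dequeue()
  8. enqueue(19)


enqueue(19) -> [19]
enqueue(12) -> [19, 12]
enqueue(38) -> [19, 12, 38]
enqueue(9) -> [19, 12, 38, 9]
dequeue()->19, [12, 38, 9]
enqueue(6) -> [12, 38, 9, 6]
dequeue()->12, [38, 9, 6]
enqueue(19) -> [38, 9, 6, 19]

Final queue: [38, 9, 6, 19]


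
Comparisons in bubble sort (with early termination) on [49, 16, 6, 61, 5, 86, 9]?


Algorithm: bubble sort (with early termination)
Input: [49, 16, 6, 61, 5, 86, 9]
Sorted: [5, 6, 9, 16, 49, 61, 86]

20


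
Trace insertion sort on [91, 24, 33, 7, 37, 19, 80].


Initial: [91, 24, 33, 7, 37, 19, 80]
Insert 24: [24, 91, 33, 7, 37, 19, 80]
Insert 33: [24, 33, 91, 7, 37, 19, 80]
Insert 7: [7, 24, 33, 91, 37, 19, 80]
Insert 37: [7, 24, 33, 37, 91, 19, 80]
Insert 19: [7, 19, 24, 33, 37, 91, 80]
Insert 80: [7, 19, 24, 33, 37, 80, 91]

Sorted: [7, 19, 24, 33, 37, 80, 91]


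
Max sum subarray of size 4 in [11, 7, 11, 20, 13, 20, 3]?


[0:4]: 49
[1:5]: 51
[2:6]: 64
[3:7]: 56

Max: 64 at [2:6]


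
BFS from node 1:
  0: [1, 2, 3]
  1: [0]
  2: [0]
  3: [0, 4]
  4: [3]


Visit 1, enqueue [0]
Visit 0, enqueue [2, 3]
Visit 2, enqueue []
Visit 3, enqueue [4]
Visit 4, enqueue []

BFS order: [1, 0, 2, 3, 4]


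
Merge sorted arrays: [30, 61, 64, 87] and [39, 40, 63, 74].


Take 30 from A
Take 39 from B
Take 40 from B
Take 61 from A
Take 63 from B
Take 64 from A
Take 74 from B

Merged: [30, 39, 40, 61, 63, 64, 74, 87]


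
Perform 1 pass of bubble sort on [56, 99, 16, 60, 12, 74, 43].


Initial: [56, 99, 16, 60, 12, 74, 43]
Pass 1: [56, 16, 60, 12, 74, 43, 99] (5 swaps)

After 1 pass: [56, 16, 60, 12, 74, 43, 99]


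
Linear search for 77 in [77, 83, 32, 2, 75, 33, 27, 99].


i=0: 77==77 found!

Found at 0, 1 comps


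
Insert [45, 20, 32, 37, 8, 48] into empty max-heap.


Insert 45: [45]
Insert 20: [45, 20]
Insert 32: [45, 20, 32]
Insert 37: [45, 37, 32, 20]
Insert 8: [45, 37, 32, 20, 8]
Insert 48: [48, 37, 45, 20, 8, 32]

Final heap: [48, 37, 45, 20, 8, 32]


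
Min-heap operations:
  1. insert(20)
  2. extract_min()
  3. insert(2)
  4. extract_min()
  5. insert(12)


insert(20) -> [20]
extract_min()->20, []
insert(2) -> [2]
extract_min()->2, []
insert(12) -> [12]

Final heap: [12]


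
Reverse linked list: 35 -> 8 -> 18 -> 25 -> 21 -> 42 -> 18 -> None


Step 1: curr=35, set curr.next=prev(None) | reversed so far: 35
Step 2: curr=8, set curr.next=prev(35) | reversed so far: 8 -> 35
Step 3: curr=18, set curr.next=prev(8) | reversed so far: 18 -> 8 -> 35
Step 4: curr=25, set curr.next=prev(18) | reversed so far: 25 -> 18 -> 8 -> 35
Step 5: curr=21, set curr.next=prev(25) | reversed so far: 21 -> 25 -> 18 -> 8 -> 35
Step 6: curr=42, set curr.next=prev(21) | reversed so far: 42 -> 21 -> 25 -> 18 -> 8 -> 35
Step 7: curr=18, set curr.next=prev(42) | reversed so far: 18 -> 42 -> 21 -> 25 -> 18 -> 8 -> 35

18 -> 42 -> 21 -> 25 -> 18 -> 8 -> 35 -> None


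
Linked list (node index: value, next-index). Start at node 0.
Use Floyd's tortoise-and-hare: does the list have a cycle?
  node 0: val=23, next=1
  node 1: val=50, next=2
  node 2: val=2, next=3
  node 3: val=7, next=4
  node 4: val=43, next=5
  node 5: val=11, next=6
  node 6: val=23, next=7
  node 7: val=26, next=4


Floyd's tortoise (slow, +1) and hare (fast, +2):
  init: slow=0, fast=0
  step 1: slow=1, fast=2
  step 2: slow=2, fast=4
  step 3: slow=3, fast=6
  step 4: slow=4, fast=4
  slow == fast at node 4: cycle detected

Cycle: yes


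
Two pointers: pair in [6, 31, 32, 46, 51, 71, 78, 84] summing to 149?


lo=0(6)+hi=7(84)=90
lo=1(31)+hi=7(84)=115
lo=2(32)+hi=7(84)=116
lo=3(46)+hi=7(84)=130
lo=4(51)+hi=7(84)=135
lo=5(71)+hi=7(84)=155
lo=5(71)+hi=6(78)=149

Yes: 71+78=149


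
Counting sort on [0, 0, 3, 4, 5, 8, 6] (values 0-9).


Input: [0, 0, 3, 4, 5, 8, 6]
Counts: [2, 0, 0, 1, 1, 1, 1, 0, 1, 0]

Sorted: [0, 0, 3, 4, 5, 6, 8]


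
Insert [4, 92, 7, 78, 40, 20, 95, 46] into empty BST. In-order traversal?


Insert 4: root
Insert 92: R from 4
Insert 7: R from 4 -> L from 92
Insert 78: R from 4 -> L from 92 -> R from 7
Insert 40: R from 4 -> L from 92 -> R from 7 -> L from 78
Insert 20: R from 4 -> L from 92 -> R from 7 -> L from 78 -> L from 40
Insert 95: R from 4 -> R from 92
Insert 46: R from 4 -> L from 92 -> R from 7 -> L from 78 -> R from 40

In-order: [4, 7, 20, 40, 46, 78, 92, 95]


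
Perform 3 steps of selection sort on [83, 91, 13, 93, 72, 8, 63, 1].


Initial: [83, 91, 13, 93, 72, 8, 63, 1]
Step 1: min=1 at 7
  Swap: [1, 91, 13, 93, 72, 8, 63, 83]
Step 2: min=8 at 5
  Swap: [1, 8, 13, 93, 72, 91, 63, 83]
Step 3: min=13 at 2
  Swap: [1, 8, 13, 93, 72, 91, 63, 83]

After 3 steps: [1, 8, 13, 93, 72, 91, 63, 83]


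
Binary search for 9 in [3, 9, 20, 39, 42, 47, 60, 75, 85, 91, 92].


Step 1: lo=0, hi=10, mid=5, val=47
Step 2: lo=0, hi=4, mid=2, val=20
Step 3: lo=0, hi=1, mid=0, val=3
Step 4: lo=1, hi=1, mid=1, val=9

Found at index 1


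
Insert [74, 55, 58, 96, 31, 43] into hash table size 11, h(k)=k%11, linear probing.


Insert 74: h=8 -> slot 8
Insert 55: h=0 -> slot 0
Insert 58: h=3 -> slot 3
Insert 96: h=8, 1 probes -> slot 9
Insert 31: h=9, 1 probes -> slot 10
Insert 43: h=10, 2 probes -> slot 1

Table: [55, 43, None, 58, None, None, None, None, 74, 96, 31]


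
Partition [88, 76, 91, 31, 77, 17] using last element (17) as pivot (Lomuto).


Pivot: 17
Place pivot at 0: [17, 76, 91, 31, 77, 88]

Partitioned: [17, 76, 91, 31, 77, 88]


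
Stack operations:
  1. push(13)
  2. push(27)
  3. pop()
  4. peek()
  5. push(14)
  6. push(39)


push(13) -> [13]
push(27) -> [13, 27]
pop()->27, [13]
peek()->13
push(14) -> [13, 14]
push(39) -> [13, 14, 39]

Final stack: [13, 14, 39]


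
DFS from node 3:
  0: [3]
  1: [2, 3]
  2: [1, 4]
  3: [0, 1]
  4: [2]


Visit 3, push [1, 0]
Visit 0, push []
Visit 1, push [2]
Visit 2, push [4]
Visit 4, push []

DFS order: [3, 0, 1, 2, 4]


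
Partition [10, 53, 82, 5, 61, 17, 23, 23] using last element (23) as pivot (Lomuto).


Pivot: 23
  10 <= 23: advance i (no swap)
  5 <= 23: swap -> [10, 5, 82, 53, 61, 17, 23, 23]
  17 <= 23: swap -> [10, 5, 17, 53, 61, 82, 23, 23]
  23 <= 23: swap -> [10, 5, 17, 23, 61, 82, 53, 23]
Place pivot at 4: [10, 5, 17, 23, 23, 82, 53, 61]

Partitioned: [10, 5, 17, 23, 23, 82, 53, 61]


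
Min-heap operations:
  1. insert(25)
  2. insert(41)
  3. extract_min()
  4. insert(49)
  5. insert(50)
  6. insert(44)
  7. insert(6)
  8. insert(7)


insert(25) -> [25]
insert(41) -> [25, 41]
extract_min()->25, [41]
insert(49) -> [41, 49]
insert(50) -> [41, 49, 50]
insert(44) -> [41, 44, 50, 49]
insert(6) -> [6, 41, 50, 49, 44]
insert(7) -> [6, 41, 7, 49, 44, 50]

Final heap: [6, 41, 7, 49, 44, 50]


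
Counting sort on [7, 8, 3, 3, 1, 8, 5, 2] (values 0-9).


Input: [7, 8, 3, 3, 1, 8, 5, 2]
Counts: [0, 1, 1, 2, 0, 1, 0, 1, 2, 0]

Sorted: [1, 2, 3, 3, 5, 7, 8, 8]


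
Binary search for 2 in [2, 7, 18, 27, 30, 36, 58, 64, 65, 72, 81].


Step 1: lo=0, hi=10, mid=5, val=36
Step 2: lo=0, hi=4, mid=2, val=18
Step 3: lo=0, hi=1, mid=0, val=2

Found at index 0


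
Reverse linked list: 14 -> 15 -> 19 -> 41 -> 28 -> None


Step 1: curr=14, set curr.next=prev(None) | reversed so far: 14
Step 2: curr=15, set curr.next=prev(14) | reversed so far: 15 -> 14
Step 3: curr=19, set curr.next=prev(15) | reversed so far: 19 -> 15 -> 14
Step 4: curr=41, set curr.next=prev(19) | reversed so far: 41 -> 19 -> 15 -> 14
Step 5: curr=28, set curr.next=prev(41) | reversed so far: 28 -> 41 -> 19 -> 15 -> 14

28 -> 41 -> 19 -> 15 -> 14 -> None


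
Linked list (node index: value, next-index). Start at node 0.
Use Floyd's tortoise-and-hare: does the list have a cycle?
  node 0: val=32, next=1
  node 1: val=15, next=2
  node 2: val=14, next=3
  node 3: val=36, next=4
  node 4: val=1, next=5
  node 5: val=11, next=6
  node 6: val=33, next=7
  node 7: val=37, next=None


Floyd's tortoise (slow, +1) and hare (fast, +2):
  init: slow=0, fast=0
  step 1: slow=1, fast=2
  step 2: slow=2, fast=4
  step 3: slow=3, fast=6
  step 4: fast 6->7->None, no cycle

Cycle: no


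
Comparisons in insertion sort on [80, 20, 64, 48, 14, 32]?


Algorithm: insertion sort
Input: [80, 20, 64, 48, 14, 32]
Sorted: [14, 20, 32, 48, 64, 80]

14


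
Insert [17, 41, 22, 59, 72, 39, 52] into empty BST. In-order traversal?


Insert 17: root
Insert 41: R from 17
Insert 22: R from 17 -> L from 41
Insert 59: R from 17 -> R from 41
Insert 72: R from 17 -> R from 41 -> R from 59
Insert 39: R from 17 -> L from 41 -> R from 22
Insert 52: R from 17 -> R from 41 -> L from 59

In-order: [17, 22, 39, 41, 52, 59, 72]


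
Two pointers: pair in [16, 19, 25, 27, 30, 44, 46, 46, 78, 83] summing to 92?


lo=0(16)+hi=9(83)=99
lo=0(16)+hi=8(78)=94
lo=0(16)+hi=7(46)=62
lo=1(19)+hi=7(46)=65
lo=2(25)+hi=7(46)=71
lo=3(27)+hi=7(46)=73
lo=4(30)+hi=7(46)=76
lo=5(44)+hi=7(46)=90
lo=6(46)+hi=7(46)=92

Yes: 46+46=92


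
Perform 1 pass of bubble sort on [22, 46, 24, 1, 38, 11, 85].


Initial: [22, 46, 24, 1, 38, 11, 85]
Pass 1: [22, 24, 1, 38, 11, 46, 85] (4 swaps)

After 1 pass: [22, 24, 1, 38, 11, 46, 85]


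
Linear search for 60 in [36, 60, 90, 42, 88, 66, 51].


i=0: 36!=60
i=1: 60==60 found!

Found at 1, 2 comps


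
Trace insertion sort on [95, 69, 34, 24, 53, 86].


Initial: [95, 69, 34, 24, 53, 86]
Insert 69: [69, 95, 34, 24, 53, 86]
Insert 34: [34, 69, 95, 24, 53, 86]
Insert 24: [24, 34, 69, 95, 53, 86]
Insert 53: [24, 34, 53, 69, 95, 86]
Insert 86: [24, 34, 53, 69, 86, 95]

Sorted: [24, 34, 53, 69, 86, 95]


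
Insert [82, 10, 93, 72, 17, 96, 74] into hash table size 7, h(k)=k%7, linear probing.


Insert 82: h=5 -> slot 5
Insert 10: h=3 -> slot 3
Insert 93: h=2 -> slot 2
Insert 72: h=2, 2 probes -> slot 4
Insert 17: h=3, 3 probes -> slot 6
Insert 96: h=5, 2 probes -> slot 0
Insert 74: h=4, 4 probes -> slot 1

Table: [96, 74, 93, 10, 72, 82, 17]


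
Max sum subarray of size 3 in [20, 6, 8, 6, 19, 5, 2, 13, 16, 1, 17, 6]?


[0:3]: 34
[1:4]: 20
[2:5]: 33
[3:6]: 30
[4:7]: 26
[5:8]: 20
[6:9]: 31
[7:10]: 30
[8:11]: 34
[9:12]: 24

Max: 34 at [0:3]


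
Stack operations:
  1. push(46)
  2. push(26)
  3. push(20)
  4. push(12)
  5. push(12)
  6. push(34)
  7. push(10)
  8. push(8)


push(46) -> [46]
push(26) -> [46, 26]
push(20) -> [46, 26, 20]
push(12) -> [46, 26, 20, 12]
push(12) -> [46, 26, 20, 12, 12]
push(34) -> [46, 26, 20, 12, 12, 34]
push(10) -> [46, 26, 20, 12, 12, 34, 10]
push(8) -> [46, 26, 20, 12, 12, 34, 10, 8]

Final stack: [46, 26, 20, 12, 12, 34, 10, 8]


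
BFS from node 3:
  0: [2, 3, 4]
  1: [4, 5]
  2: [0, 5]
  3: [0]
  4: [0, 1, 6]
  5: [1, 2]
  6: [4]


Visit 3, enqueue [0]
Visit 0, enqueue [2, 4]
Visit 2, enqueue [5]
Visit 4, enqueue [1, 6]
Visit 5, enqueue []
Visit 1, enqueue []
Visit 6, enqueue []

BFS order: [3, 0, 2, 4, 5, 1, 6]


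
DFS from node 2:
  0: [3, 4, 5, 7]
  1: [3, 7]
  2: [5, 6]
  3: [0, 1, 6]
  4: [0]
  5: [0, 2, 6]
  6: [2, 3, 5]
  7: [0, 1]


Visit 2, push [6, 5]
Visit 5, push [6, 0]
Visit 0, push [7, 4, 3]
Visit 3, push [6, 1]
Visit 1, push [7]
Visit 7, push []
Visit 6, push []
Visit 4, push []

DFS order: [2, 5, 0, 3, 1, 7, 6, 4]


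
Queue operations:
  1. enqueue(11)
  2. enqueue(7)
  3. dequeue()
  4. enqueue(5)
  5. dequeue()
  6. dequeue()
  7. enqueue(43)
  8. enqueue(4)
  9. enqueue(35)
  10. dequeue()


enqueue(11) -> [11]
enqueue(7) -> [11, 7]
dequeue()->11, [7]
enqueue(5) -> [7, 5]
dequeue()->7, [5]
dequeue()->5, []
enqueue(43) -> [43]
enqueue(4) -> [43, 4]
enqueue(35) -> [43, 4, 35]
dequeue()->43, [4, 35]

Final queue: [4, 35]


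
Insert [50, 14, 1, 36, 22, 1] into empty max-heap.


Insert 50: [50]
Insert 14: [50, 14]
Insert 1: [50, 14, 1]
Insert 36: [50, 36, 1, 14]
Insert 22: [50, 36, 1, 14, 22]
Insert 1: [50, 36, 1, 14, 22, 1]

Final heap: [50, 36, 1, 14, 22, 1]


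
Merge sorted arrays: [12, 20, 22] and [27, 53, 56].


Take 12 from A
Take 20 from A
Take 22 from A

Merged: [12, 20, 22, 27, 53, 56]


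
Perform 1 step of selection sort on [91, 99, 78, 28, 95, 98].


Initial: [91, 99, 78, 28, 95, 98]
Step 1: min=28 at 3
  Swap: [28, 99, 78, 91, 95, 98]

After 1 step: [28, 99, 78, 91, 95, 98]


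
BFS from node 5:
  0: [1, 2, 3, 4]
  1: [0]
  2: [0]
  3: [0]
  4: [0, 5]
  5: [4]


Visit 5, enqueue [4]
Visit 4, enqueue [0]
Visit 0, enqueue [1, 2, 3]
Visit 1, enqueue []
Visit 2, enqueue []
Visit 3, enqueue []

BFS order: [5, 4, 0, 1, 2, 3]


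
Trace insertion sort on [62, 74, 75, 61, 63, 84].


Initial: [62, 74, 75, 61, 63, 84]
Insert 74: [62, 74, 75, 61, 63, 84]
Insert 75: [62, 74, 75, 61, 63, 84]
Insert 61: [61, 62, 74, 75, 63, 84]
Insert 63: [61, 62, 63, 74, 75, 84]
Insert 84: [61, 62, 63, 74, 75, 84]

Sorted: [61, 62, 63, 74, 75, 84]


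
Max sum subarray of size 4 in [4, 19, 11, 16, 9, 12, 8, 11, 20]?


[0:4]: 50
[1:5]: 55
[2:6]: 48
[3:7]: 45
[4:8]: 40
[5:9]: 51

Max: 55 at [1:5]


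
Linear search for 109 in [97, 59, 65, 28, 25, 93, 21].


i=0: 97!=109
i=1: 59!=109
i=2: 65!=109
i=3: 28!=109
i=4: 25!=109
i=5: 93!=109
i=6: 21!=109

Not found, 7 comps


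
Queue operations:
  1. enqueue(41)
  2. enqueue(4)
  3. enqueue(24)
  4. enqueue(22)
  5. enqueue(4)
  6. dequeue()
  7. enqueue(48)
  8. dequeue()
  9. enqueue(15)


enqueue(41) -> [41]
enqueue(4) -> [41, 4]
enqueue(24) -> [41, 4, 24]
enqueue(22) -> [41, 4, 24, 22]
enqueue(4) -> [41, 4, 24, 22, 4]
dequeue()->41, [4, 24, 22, 4]
enqueue(48) -> [4, 24, 22, 4, 48]
dequeue()->4, [24, 22, 4, 48]
enqueue(15) -> [24, 22, 4, 48, 15]

Final queue: [24, 22, 4, 48, 15]


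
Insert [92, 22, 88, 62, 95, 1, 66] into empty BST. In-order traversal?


Insert 92: root
Insert 22: L from 92
Insert 88: L from 92 -> R from 22
Insert 62: L from 92 -> R from 22 -> L from 88
Insert 95: R from 92
Insert 1: L from 92 -> L from 22
Insert 66: L from 92 -> R from 22 -> L from 88 -> R from 62

In-order: [1, 22, 62, 66, 88, 92, 95]


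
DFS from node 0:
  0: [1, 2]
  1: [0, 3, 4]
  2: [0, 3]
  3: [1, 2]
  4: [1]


Visit 0, push [2, 1]
Visit 1, push [4, 3]
Visit 3, push [2]
Visit 2, push []
Visit 4, push []

DFS order: [0, 1, 3, 2, 4]


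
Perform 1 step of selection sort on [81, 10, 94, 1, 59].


Initial: [81, 10, 94, 1, 59]
Step 1: min=1 at 3
  Swap: [1, 10, 94, 81, 59]

After 1 step: [1, 10, 94, 81, 59]


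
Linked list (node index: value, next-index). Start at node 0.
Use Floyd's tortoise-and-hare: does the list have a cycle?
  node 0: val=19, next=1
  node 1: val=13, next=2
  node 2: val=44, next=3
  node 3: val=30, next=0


Floyd's tortoise (slow, +1) and hare (fast, +2):
  init: slow=0, fast=0
  step 1: slow=1, fast=2
  step 2: slow=2, fast=0
  step 3: slow=3, fast=2
  step 4: slow=0, fast=0
  slow == fast at node 0: cycle detected

Cycle: yes


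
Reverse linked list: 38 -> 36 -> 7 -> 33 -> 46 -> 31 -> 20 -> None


Step 1: curr=38, set curr.next=prev(None) | reversed so far: 38
Step 2: curr=36, set curr.next=prev(38) | reversed so far: 36 -> 38
Step 3: curr=7, set curr.next=prev(36) | reversed so far: 7 -> 36 -> 38
Step 4: curr=33, set curr.next=prev(7) | reversed so far: 33 -> 7 -> 36 -> 38
Step 5: curr=46, set curr.next=prev(33) | reversed so far: 46 -> 33 -> 7 -> 36 -> 38
Step 6: curr=31, set curr.next=prev(46) | reversed so far: 31 -> 46 -> 33 -> 7 -> 36 -> 38
Step 7: curr=20, set curr.next=prev(31) | reversed so far: 20 -> 31 -> 46 -> 33 -> 7 -> 36 -> 38

20 -> 31 -> 46 -> 33 -> 7 -> 36 -> 38 -> None


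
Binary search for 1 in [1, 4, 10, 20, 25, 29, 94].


Step 1: lo=0, hi=6, mid=3, val=20
Step 2: lo=0, hi=2, mid=1, val=4
Step 3: lo=0, hi=0, mid=0, val=1

Found at index 0


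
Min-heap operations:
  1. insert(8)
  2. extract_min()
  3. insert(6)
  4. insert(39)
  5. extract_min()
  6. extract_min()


insert(8) -> [8]
extract_min()->8, []
insert(6) -> [6]
insert(39) -> [6, 39]
extract_min()->6, [39]
extract_min()->39, []

Final heap: []


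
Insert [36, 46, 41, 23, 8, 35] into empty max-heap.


Insert 36: [36]
Insert 46: [46, 36]
Insert 41: [46, 36, 41]
Insert 23: [46, 36, 41, 23]
Insert 8: [46, 36, 41, 23, 8]
Insert 35: [46, 36, 41, 23, 8, 35]

Final heap: [46, 36, 41, 23, 8, 35]


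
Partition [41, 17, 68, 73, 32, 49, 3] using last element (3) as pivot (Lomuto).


Pivot: 3
Place pivot at 0: [3, 17, 68, 73, 32, 49, 41]

Partitioned: [3, 17, 68, 73, 32, 49, 41]


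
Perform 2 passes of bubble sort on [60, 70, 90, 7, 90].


Initial: [60, 70, 90, 7, 90]
Pass 1: [60, 70, 7, 90, 90] (1 swaps)
Pass 2: [60, 7, 70, 90, 90] (1 swaps)

After 2 passes: [60, 7, 70, 90, 90]


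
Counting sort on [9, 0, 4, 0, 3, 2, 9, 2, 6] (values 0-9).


Input: [9, 0, 4, 0, 3, 2, 9, 2, 6]
Counts: [2, 0, 2, 1, 1, 0, 1, 0, 0, 2]

Sorted: [0, 0, 2, 2, 3, 4, 6, 9, 9]


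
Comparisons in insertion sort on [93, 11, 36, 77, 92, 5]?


Algorithm: insertion sort
Input: [93, 11, 36, 77, 92, 5]
Sorted: [5, 11, 36, 77, 92, 93]

12


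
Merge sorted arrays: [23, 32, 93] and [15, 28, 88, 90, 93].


Take 15 from B
Take 23 from A
Take 28 from B
Take 32 from A
Take 88 from B
Take 90 from B
Take 93 from A

Merged: [15, 23, 28, 32, 88, 90, 93, 93]


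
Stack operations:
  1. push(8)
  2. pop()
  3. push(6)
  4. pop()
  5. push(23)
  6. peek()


push(8) -> [8]
pop()->8, []
push(6) -> [6]
pop()->6, []
push(23) -> [23]
peek()->23

Final stack: [23]


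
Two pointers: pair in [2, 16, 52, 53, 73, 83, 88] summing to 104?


lo=0(2)+hi=6(88)=90
lo=1(16)+hi=6(88)=104

Yes: 16+88=104


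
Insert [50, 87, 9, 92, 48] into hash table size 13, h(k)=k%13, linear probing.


Insert 50: h=11 -> slot 11
Insert 87: h=9 -> slot 9
Insert 9: h=9, 1 probes -> slot 10
Insert 92: h=1 -> slot 1
Insert 48: h=9, 3 probes -> slot 12

Table: [None, 92, None, None, None, None, None, None, None, 87, 9, 50, 48]


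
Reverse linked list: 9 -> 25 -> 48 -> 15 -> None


Step 1: curr=9, set curr.next=prev(None) | reversed so far: 9
Step 2: curr=25, set curr.next=prev(9) | reversed so far: 25 -> 9
Step 3: curr=48, set curr.next=prev(25) | reversed so far: 48 -> 25 -> 9
Step 4: curr=15, set curr.next=prev(48) | reversed so far: 15 -> 48 -> 25 -> 9

15 -> 48 -> 25 -> 9 -> None


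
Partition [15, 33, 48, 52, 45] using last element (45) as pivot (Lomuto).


Pivot: 45
  15 <= 45: advance i (no swap)
  33 <= 45: advance i (no swap)
Place pivot at 2: [15, 33, 45, 52, 48]

Partitioned: [15, 33, 45, 52, 48]


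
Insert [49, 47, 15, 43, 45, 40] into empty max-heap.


Insert 49: [49]
Insert 47: [49, 47]
Insert 15: [49, 47, 15]
Insert 43: [49, 47, 15, 43]
Insert 45: [49, 47, 15, 43, 45]
Insert 40: [49, 47, 40, 43, 45, 15]

Final heap: [49, 47, 40, 43, 45, 15]


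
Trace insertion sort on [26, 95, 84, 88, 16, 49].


Initial: [26, 95, 84, 88, 16, 49]
Insert 95: [26, 95, 84, 88, 16, 49]
Insert 84: [26, 84, 95, 88, 16, 49]
Insert 88: [26, 84, 88, 95, 16, 49]
Insert 16: [16, 26, 84, 88, 95, 49]
Insert 49: [16, 26, 49, 84, 88, 95]

Sorted: [16, 26, 49, 84, 88, 95]


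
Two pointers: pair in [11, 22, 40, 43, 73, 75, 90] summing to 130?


lo=0(11)+hi=6(90)=101
lo=1(22)+hi=6(90)=112
lo=2(40)+hi=6(90)=130

Yes: 40+90=130


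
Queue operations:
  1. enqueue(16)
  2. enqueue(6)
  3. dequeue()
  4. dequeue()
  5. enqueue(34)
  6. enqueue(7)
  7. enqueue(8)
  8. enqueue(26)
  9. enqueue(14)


enqueue(16) -> [16]
enqueue(6) -> [16, 6]
dequeue()->16, [6]
dequeue()->6, []
enqueue(34) -> [34]
enqueue(7) -> [34, 7]
enqueue(8) -> [34, 7, 8]
enqueue(26) -> [34, 7, 8, 26]
enqueue(14) -> [34, 7, 8, 26, 14]

Final queue: [34, 7, 8, 26, 14]


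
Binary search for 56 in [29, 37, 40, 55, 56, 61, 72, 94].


Step 1: lo=0, hi=7, mid=3, val=55
Step 2: lo=4, hi=7, mid=5, val=61
Step 3: lo=4, hi=4, mid=4, val=56

Found at index 4


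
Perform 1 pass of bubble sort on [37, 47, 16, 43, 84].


Initial: [37, 47, 16, 43, 84]
Pass 1: [37, 16, 43, 47, 84] (2 swaps)

After 1 pass: [37, 16, 43, 47, 84]


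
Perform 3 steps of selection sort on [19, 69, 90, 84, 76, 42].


Initial: [19, 69, 90, 84, 76, 42]
Step 1: min=19 at 0
  Swap: [19, 69, 90, 84, 76, 42]
Step 2: min=42 at 5
  Swap: [19, 42, 90, 84, 76, 69]
Step 3: min=69 at 5
  Swap: [19, 42, 69, 84, 76, 90]

After 3 steps: [19, 42, 69, 84, 76, 90]


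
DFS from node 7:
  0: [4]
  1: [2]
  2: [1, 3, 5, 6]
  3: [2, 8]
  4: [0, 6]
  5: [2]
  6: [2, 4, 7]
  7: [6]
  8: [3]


Visit 7, push [6]
Visit 6, push [4, 2]
Visit 2, push [5, 3, 1]
Visit 1, push []
Visit 3, push [8]
Visit 8, push []
Visit 5, push []
Visit 4, push [0]
Visit 0, push []

DFS order: [7, 6, 2, 1, 3, 8, 5, 4, 0]


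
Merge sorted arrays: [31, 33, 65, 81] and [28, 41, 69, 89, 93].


Take 28 from B
Take 31 from A
Take 33 from A
Take 41 from B
Take 65 from A
Take 69 from B
Take 81 from A

Merged: [28, 31, 33, 41, 65, 69, 81, 89, 93]


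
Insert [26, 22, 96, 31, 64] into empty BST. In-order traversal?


Insert 26: root
Insert 22: L from 26
Insert 96: R from 26
Insert 31: R from 26 -> L from 96
Insert 64: R from 26 -> L from 96 -> R from 31

In-order: [22, 26, 31, 64, 96]
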